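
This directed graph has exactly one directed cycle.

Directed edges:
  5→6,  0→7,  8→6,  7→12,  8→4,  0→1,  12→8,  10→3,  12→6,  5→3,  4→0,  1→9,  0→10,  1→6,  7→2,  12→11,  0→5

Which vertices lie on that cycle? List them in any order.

DFS with gray/black marking from 0:
0 gray
  5 gray
    3 gray
    3 black
    6 gray
    6 black
  5 black
  7 gray
    2 gray
    2 black
    12 gray
      12→6: 6 black — skip
      11 gray
      11 black
      8 gray
        4 gray
          4→0: 0 is gray → back edge
Back edge closes the cycle 0 → 7 → 12 → 8 → 4 → 0; its vertices are {0, 4, 7, 8, 12}.

0, 4, 7, 8, 12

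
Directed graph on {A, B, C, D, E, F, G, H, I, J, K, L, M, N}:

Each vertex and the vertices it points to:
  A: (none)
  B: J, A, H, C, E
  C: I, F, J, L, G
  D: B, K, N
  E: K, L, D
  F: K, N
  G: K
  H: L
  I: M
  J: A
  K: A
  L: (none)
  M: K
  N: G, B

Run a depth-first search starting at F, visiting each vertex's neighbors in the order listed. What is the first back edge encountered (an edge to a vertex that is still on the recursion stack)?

DFS from F (visiting each vertex's neighbors in the order listed); mark gray on enter, black on exit:
F gray
  K gray
    A gray
    A black
  K black
  N gray
    G gray
      G→K: K black — skip
    G black
    B gray
      J gray
        J→A: A black — skip
      J black
      B→A: A black — skip
      H gray
        L gray
        L black
      H black
      C gray
        I gray
          M gray
            M→K: K black — skip
          M black
        I black
        C→F: F is gray → back edge
First back edge: C → F.

C->F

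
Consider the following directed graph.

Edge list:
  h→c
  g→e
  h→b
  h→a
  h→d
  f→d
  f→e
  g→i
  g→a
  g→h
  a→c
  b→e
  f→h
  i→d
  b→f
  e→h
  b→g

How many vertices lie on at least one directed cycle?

A vertex is on a directed cycle iff it belongs to a strongly connected component of size ≥ 2 (or has a self-loop).
The vertices on cycles are {b, e, f, g, h} — 5 in total.

5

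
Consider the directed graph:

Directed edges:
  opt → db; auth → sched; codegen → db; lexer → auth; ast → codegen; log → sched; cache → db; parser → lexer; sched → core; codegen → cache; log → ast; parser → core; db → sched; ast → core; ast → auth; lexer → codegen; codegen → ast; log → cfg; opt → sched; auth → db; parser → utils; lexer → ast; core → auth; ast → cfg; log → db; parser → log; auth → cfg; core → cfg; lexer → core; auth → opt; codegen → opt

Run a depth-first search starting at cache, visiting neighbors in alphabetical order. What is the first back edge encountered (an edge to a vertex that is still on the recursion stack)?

auth→db

DFS from cache (visiting neighbors in alphabetical order); mark gray on enter, black on exit:
cache gray
  db gray
    sched gray
      core gray
        auth gray
          cfg gray
          cfg black
          auth→db: db is gray → back edge
First back edge: auth → db.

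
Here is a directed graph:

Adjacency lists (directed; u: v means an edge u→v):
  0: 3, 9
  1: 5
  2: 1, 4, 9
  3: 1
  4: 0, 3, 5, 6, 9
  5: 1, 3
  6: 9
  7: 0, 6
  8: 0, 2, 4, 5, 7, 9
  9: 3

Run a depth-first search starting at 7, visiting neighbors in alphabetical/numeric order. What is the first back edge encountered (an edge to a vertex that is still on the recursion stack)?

5→1

DFS from 7 (visiting neighbors in alphabetical/numeric order); mark gray on enter, black on exit:
7 gray
  0 gray
    3 gray
      1 gray
        5 gray
          5→1: 1 is gray → back edge
First back edge: 5 → 1.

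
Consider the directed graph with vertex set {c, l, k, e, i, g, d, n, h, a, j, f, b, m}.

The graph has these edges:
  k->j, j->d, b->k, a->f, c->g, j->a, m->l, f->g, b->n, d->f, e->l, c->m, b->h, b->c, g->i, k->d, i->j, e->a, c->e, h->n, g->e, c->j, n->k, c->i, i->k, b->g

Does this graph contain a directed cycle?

Yes

DFS with white/gray/black marking, starting from a:
a gray
  f gray
    g gray
      i gray
        j gray
          j→a: a is gray → back edge
Back edge found, so a cycle exists: a → f → g → i → j → a.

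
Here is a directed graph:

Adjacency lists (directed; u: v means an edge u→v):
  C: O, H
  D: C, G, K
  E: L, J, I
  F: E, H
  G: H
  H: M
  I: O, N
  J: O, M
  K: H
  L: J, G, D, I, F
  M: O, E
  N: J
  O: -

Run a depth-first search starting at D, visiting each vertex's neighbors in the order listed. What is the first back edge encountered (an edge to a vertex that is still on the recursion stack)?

J→M

DFS from D (visiting each vertex's neighbors in the order listed); mark gray on enter, black on exit:
D gray
  C gray
    O gray
    O black
    H gray
      M gray
        M→O: O black — skip
        E gray
          L gray
            J gray
              J→O: O black — skip
              J→M: M is gray → back edge
First back edge: J → M.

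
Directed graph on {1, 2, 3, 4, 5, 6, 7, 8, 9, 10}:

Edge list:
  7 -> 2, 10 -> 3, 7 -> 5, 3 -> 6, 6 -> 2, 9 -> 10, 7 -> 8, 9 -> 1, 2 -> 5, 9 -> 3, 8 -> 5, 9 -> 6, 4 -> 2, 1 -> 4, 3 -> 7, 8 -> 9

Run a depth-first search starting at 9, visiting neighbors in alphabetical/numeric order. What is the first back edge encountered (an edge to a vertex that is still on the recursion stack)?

DFS from 9 (visiting neighbors in alphabetical/numeric order); mark gray on enter, black on exit:
9 gray
  1 gray
    4 gray
      2 gray
        5 gray
        5 black
      2 black
    4 black
  1 black
  3 gray
    6 gray
      6→2: 2 black — skip
    6 black
    7 gray
      7→2: 2 black — skip
      7→5: 5 black — skip
      8 gray
        8→5: 5 black — skip
        8→9: 9 is gray → back edge
First back edge: 8 → 9.

8->9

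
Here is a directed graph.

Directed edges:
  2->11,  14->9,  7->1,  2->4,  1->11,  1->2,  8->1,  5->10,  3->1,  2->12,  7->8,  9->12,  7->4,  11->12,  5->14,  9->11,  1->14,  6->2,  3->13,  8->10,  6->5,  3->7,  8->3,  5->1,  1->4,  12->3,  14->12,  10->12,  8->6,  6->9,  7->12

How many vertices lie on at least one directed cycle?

12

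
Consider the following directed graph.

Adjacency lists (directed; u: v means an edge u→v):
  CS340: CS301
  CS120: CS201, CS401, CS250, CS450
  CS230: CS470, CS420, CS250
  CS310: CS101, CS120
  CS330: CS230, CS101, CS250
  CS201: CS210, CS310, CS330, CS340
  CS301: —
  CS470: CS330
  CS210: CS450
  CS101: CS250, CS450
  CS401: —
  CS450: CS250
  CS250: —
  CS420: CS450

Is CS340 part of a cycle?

No

CS340 lies on a cycle iff there is a path from CS340 back to itself.
Exploring from CS340, it never reaches itself; equivalently, its strongly connected component is a singleton.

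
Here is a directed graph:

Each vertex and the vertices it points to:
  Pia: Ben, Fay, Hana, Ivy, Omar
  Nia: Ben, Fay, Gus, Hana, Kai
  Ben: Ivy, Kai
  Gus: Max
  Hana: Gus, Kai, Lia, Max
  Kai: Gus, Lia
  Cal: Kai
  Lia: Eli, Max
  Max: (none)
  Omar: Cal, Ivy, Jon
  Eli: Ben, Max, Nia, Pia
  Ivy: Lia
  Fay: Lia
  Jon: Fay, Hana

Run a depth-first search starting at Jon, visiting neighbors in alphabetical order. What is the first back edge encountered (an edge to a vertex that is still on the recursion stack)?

Ivy→Lia

DFS from Jon (visiting neighbors in alphabetical order); mark gray on enter, black on exit:
Jon gray
  Fay gray
    Lia gray
      Eli gray
        Ben gray
          Ivy gray
            Ivy→Lia: Lia is gray → back edge
First back edge: Ivy → Lia.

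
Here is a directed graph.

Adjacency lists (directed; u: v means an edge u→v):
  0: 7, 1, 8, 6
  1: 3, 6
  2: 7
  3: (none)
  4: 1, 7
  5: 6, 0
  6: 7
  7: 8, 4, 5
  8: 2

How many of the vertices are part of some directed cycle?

A vertex is on a directed cycle iff it belongs to a strongly connected component of size ≥ 2 (or has a self-loop).
The vertices on cycles are {0, 1, 2, 4, 5, 6, 7, 8} — 8 in total.

8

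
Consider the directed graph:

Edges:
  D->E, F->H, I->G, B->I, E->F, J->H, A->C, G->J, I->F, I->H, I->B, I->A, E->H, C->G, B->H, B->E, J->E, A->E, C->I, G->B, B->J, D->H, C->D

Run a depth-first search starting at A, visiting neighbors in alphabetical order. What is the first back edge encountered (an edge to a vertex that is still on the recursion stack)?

I→A

DFS from A (visiting neighbors in alphabetical order); mark gray on enter, black on exit:
A gray
  C gray
    D gray
      E gray
        F gray
          H gray
          H black
        F black
        E→H: H black — skip
      E black
      D→H: H black — skip
    D black
    G gray
      B gray
        B→E: E black — skip
        B→H: H black — skip
        I gray
          I→A: A is gray → back edge
First back edge: I → A.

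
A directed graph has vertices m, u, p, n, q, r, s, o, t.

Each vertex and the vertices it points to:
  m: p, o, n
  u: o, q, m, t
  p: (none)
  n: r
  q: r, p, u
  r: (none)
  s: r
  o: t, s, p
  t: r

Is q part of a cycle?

Yes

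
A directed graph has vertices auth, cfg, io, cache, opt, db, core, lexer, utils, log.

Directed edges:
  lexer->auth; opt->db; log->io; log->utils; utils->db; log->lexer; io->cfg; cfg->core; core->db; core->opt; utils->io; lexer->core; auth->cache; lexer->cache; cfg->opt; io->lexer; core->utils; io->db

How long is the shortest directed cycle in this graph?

For each vertex v, BFS finds the shortest path from v back to v.
The shortest such closed walk is lexer → core → utils → io → lexer, length 4.

4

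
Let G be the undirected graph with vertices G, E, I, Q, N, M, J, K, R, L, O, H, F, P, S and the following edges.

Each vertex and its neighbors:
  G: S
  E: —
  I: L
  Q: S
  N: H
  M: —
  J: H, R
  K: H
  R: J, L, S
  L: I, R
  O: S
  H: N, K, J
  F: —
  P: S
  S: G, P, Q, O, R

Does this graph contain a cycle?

No

DFS, tracking each vertex's parent; an edge to a visited non-parent vertex closes a cycle.
Start from E:
visit E (parent –)
visit G (parent –)
  visit S (parent G)
    S–G: parent, skip
    visit P (parent S)
      P–S: parent, skip
    visit Q (parent S)
      Q–S: parent, skip
    visit O (parent S)
      O–S: parent, skip
    visit R (parent S)
      visit J (parent R)
        visit H (parent J)
          visit N (parent H)
            N–H: parent, skip
          visit K (parent H)
            K–H: parent, skip
          H–J: parent, skip
        J–R: parent, skip
      visit L (parent R)
        visit I (parent L)
          I–L: parent, skip
        L–R: parent, skip
      R–S: parent, skip
visit M (parent –)
visit F (parent –)
No non-parent visited neighbor found — the graph is a forest.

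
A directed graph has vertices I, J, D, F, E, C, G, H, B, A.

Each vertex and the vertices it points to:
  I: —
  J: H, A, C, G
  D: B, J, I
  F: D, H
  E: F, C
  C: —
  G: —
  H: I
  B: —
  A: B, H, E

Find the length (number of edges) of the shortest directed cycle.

5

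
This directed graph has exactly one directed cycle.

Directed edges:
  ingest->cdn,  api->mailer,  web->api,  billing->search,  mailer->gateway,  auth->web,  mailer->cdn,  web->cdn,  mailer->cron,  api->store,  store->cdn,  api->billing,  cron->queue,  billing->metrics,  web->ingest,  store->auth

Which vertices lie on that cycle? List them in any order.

DFS with gray/black marking from api:
api gray
  store gray
    auth gray
      web gray
        cdn gray
        cdn black
        web→api: api is gray → back edge
Back edge closes the cycle api → store → auth → web → api; its vertices are {api, web, auth, store}.

api, web, auth, store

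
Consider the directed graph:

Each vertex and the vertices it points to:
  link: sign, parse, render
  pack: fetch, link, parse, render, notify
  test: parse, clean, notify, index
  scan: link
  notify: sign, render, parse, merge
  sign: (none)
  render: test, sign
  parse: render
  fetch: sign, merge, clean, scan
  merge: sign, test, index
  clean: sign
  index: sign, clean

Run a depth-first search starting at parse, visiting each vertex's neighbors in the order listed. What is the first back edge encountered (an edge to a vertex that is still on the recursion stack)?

test→parse

DFS from parse (visiting each vertex's neighbors in the order listed); mark gray on enter, black on exit:
parse gray
  render gray
    test gray
      test→parse: parse is gray → back edge
First back edge: test → parse.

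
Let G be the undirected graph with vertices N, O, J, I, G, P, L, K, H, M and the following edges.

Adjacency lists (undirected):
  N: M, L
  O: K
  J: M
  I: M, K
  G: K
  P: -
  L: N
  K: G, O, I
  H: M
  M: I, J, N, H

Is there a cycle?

DFS, tracking each vertex's parent; an edge to a visited non-parent vertex closes a cycle.
Start from K:
visit K (parent –)
  visit G (parent K)
    G–K: parent, skip
  visit O (parent K)
    O–K: parent, skip
  visit I (parent K)
    visit M (parent I)
      M–I: parent, skip
      visit J (parent M)
        J–M: parent, skip
      visit N (parent M)
        N–M: parent, skip
        visit L (parent N)
          L–N: parent, skip
      visit H (parent M)
        H–M: parent, skip
    I–K: parent, skip
visit P (parent –)
No non-parent visited neighbor found — the graph is a forest.

No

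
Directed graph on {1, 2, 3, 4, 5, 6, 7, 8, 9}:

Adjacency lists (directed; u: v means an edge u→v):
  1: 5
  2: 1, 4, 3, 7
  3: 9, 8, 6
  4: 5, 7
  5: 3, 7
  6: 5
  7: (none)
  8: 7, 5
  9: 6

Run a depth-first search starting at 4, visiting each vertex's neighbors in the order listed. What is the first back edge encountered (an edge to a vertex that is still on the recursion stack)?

6->5

DFS from 4 (visiting each vertex's neighbors in the order listed); mark gray on enter, black on exit:
4 gray
  5 gray
    3 gray
      9 gray
        6 gray
          6→5: 5 is gray → back edge
First back edge: 6 → 5.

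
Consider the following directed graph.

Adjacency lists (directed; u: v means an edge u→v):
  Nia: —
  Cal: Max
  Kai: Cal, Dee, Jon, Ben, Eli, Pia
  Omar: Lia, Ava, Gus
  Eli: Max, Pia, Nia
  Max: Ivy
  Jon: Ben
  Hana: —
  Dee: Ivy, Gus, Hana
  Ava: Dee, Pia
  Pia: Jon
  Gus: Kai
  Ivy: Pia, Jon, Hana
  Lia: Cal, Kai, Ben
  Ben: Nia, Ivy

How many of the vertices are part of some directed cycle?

A vertex is on a directed cycle iff it belongs to a strongly connected component of size ≥ 2 (or has a self-loop).
The vertices on cycles are {Ben, Dee, Gus, Ivy, Jon, Kai, Pia} — 7 in total.

7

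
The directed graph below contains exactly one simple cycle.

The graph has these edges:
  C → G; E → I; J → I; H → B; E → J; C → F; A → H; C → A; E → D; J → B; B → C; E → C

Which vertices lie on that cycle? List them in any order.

A, B, C, H

DFS with gray/black marking from C:
C gray
  A gray
    H gray
      B gray
        B→C: C is gray → back edge
Back edge closes the cycle C → A → H → B → C; its vertices are {A, B, C, H}.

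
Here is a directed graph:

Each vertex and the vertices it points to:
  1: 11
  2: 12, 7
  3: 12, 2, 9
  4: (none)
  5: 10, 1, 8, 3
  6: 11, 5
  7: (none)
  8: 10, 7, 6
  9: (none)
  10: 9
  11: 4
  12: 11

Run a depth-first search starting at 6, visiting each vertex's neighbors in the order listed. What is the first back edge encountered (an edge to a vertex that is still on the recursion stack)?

8→6

DFS from 6 (visiting each vertex's neighbors in the order listed); mark gray on enter, black on exit:
6 gray
  11 gray
    4 gray
    4 black
  11 black
  5 gray
    10 gray
      9 gray
      9 black
    10 black
    1 gray
      1→11: 11 black — skip
    1 black
    8 gray
      8→10: 10 black — skip
      7 gray
      7 black
      8→6: 6 is gray → back edge
First back edge: 8 → 6.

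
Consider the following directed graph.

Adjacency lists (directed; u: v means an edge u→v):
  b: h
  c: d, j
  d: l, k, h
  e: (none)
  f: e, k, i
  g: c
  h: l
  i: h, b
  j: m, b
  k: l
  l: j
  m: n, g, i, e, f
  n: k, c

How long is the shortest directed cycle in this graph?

4

For each vertex v, BFS finds the shortest path from v back to v.
The shortest such closed walk is n → c → j → m → n, length 4.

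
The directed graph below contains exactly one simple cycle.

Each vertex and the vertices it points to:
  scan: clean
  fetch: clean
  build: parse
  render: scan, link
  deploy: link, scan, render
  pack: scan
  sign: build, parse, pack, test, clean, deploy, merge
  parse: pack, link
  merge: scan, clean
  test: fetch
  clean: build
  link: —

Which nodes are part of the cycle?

DFS with gray/black marking from build:
build gray
  parse gray
    pack gray
      scan gray
        clean gray
          clean→build: build is gray → back edge
Back edge closes the cycle build → parse → pack → scan → clean → build; its vertices are {pack, scan, build, clean, parse}.

pack, scan, build, clean, parse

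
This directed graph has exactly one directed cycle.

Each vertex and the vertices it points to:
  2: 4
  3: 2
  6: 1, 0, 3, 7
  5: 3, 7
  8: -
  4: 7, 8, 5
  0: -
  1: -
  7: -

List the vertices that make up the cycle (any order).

DFS with gray/black marking from 3:
3 gray
  2 gray
    4 gray
      7 gray
      7 black
      8 gray
      8 black
      5 gray
        5→3: 3 is gray → back edge
Back edge closes the cycle 3 → 2 → 4 → 5 → 3; its vertices are {2, 3, 4, 5}.

2, 3, 4, 5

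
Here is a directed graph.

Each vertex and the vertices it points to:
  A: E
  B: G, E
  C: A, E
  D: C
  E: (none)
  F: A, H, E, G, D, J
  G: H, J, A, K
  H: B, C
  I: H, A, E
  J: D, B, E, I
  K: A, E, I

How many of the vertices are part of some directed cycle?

A vertex is on a directed cycle iff it belongs to a strongly connected component of size ≥ 2 (or has a self-loop).
The vertices on cycles are {B, G, H, I, J, K} — 6 in total.

6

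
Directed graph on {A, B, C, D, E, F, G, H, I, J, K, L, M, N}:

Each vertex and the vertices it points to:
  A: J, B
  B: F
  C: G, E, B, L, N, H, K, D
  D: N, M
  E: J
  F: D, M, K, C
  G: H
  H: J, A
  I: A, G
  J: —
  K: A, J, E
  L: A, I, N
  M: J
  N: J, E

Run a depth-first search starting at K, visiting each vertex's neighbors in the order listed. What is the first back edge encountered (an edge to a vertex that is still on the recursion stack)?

F→K

DFS from K (visiting each vertex's neighbors in the order listed); mark gray on enter, black on exit:
K gray
  A gray
    J gray
    J black
    B gray
      F gray
        D gray
          N gray
            N→J: J black — skip
            E gray
              E→J: J black — skip
            E black
          N black
          M gray
            M→J: J black — skip
          M black
        D black
        F→M: M black — skip
        F→K: K is gray → back edge
First back edge: F → K.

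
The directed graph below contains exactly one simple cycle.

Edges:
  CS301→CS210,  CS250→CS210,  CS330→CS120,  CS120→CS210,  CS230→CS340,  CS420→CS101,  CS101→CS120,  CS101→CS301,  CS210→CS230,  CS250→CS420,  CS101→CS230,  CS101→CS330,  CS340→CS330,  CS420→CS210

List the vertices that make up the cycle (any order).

DFS with gray/black marking from CS230:
CS230 gray
  CS340 gray
    CS330 gray
      CS120 gray
        CS210 gray
          CS210→CS230: CS230 is gray → back edge
Back edge closes the cycle CS230 → CS340 → CS330 → CS120 → CS210 → CS230; its vertices are {CS120, CS210, CS230, CS330, CS340}.

CS120, CS210, CS230, CS330, CS340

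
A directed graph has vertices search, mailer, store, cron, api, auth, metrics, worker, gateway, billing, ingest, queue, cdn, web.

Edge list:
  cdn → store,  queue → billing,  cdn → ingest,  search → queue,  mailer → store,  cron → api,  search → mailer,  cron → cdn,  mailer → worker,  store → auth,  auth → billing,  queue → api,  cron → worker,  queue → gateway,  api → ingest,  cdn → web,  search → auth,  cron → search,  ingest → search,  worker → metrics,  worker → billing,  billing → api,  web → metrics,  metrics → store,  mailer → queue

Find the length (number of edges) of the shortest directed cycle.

4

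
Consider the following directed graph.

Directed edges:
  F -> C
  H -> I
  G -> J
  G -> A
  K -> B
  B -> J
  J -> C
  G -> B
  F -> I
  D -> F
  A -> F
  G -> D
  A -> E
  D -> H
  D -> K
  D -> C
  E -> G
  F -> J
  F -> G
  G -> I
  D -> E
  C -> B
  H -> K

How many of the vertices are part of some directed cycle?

A vertex is on a directed cycle iff it belongs to a strongly connected component of size ≥ 2 (or has a self-loop).
The vertices on cycles are {A, B, C, D, E, F, G, J} — 8 in total.

8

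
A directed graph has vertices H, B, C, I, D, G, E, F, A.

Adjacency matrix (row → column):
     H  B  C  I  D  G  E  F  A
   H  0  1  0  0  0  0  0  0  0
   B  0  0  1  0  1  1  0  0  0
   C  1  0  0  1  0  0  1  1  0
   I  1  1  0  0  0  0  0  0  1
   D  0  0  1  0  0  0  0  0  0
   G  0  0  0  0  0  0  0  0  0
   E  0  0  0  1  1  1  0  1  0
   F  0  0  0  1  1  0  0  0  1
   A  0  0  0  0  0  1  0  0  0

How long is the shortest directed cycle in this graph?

For each vertex v, BFS finds the shortest path from v back to v.
The shortest such closed walk is C → E → D → C, length 3.

3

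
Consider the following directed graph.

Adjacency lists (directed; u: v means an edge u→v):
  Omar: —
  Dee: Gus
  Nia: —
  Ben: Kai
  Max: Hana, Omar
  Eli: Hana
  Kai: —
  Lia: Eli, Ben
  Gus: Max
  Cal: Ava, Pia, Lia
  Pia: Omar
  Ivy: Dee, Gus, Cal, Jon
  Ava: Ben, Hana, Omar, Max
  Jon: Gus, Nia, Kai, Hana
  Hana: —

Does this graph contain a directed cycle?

No

DFS with white/gray/black marking, starting from Max:
Max gray
  Hana gray
  Hana black
  Omar gray
  Omar black
Max black
Dee gray
  Gus gray
    Gus→Max: Max black — skip
  Gus black
Dee black
Nia gray
Nia black
Ben gray
  Kai gray
  Kai black
Ben black
Eli gray
  Eli→Hana: Hana black — skip
Eli black
Lia gray
  Lia→Eli: Eli black — skip
  Lia→Ben: Ben black — skip
Lia black
Cal gray
  Ava gray
    Ava→Ben: Ben black — skip
    Ava→Hana: Hana black — skip
    Ava→Omar: Omar black — skip
    Ava→Max: Max black — skip
  Ava black
  Pia gray
    Pia→Omar: Omar black — skip
  Pia black
  Cal→Lia: Lia black — skip
Cal black
Ivy gray
  Ivy→Dee: Dee black — skip
  Ivy→Gus: Gus black — skip
  Ivy→Cal: Cal black — skip
  Jon gray
    Jon→Gus: Gus black — skip
    Jon→Nia: Nia black — skip
    Jon→Kai: Kai black — skip
    Jon→Hana: Hana black — skip
  Jon black
Ivy black
Every edge goes to a white or black vertex — no back edge, so the graph is acyclic.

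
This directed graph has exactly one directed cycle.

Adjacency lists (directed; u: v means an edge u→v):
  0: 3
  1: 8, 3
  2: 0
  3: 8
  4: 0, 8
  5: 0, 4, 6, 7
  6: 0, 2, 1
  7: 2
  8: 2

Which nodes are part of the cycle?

0, 2, 3, 8

DFS with gray/black marking from 3:
3 gray
  8 gray
    2 gray
      0 gray
        0→3: 3 is gray → back edge
Back edge closes the cycle 3 → 8 → 2 → 0 → 3; its vertices are {0, 2, 3, 8}.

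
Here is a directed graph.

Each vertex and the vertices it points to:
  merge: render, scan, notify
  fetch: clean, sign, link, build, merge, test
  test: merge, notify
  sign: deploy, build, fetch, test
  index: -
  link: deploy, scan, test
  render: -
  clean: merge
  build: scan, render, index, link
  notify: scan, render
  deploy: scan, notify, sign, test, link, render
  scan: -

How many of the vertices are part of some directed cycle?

5

A vertex is on a directed cycle iff it belongs to a strongly connected component of size ≥ 2 (or has a self-loop).
The vertices on cycles are {link, sign, build, fetch, deploy} — 5 in total.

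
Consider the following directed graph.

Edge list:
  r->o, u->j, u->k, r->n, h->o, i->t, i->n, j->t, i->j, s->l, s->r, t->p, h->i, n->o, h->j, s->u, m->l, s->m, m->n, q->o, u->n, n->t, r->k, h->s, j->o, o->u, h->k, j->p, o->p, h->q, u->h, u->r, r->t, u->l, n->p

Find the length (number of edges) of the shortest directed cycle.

3

For each vertex v, BFS finds the shortest path from v back to v.
The shortest such closed walk is u → r → o → u, length 3.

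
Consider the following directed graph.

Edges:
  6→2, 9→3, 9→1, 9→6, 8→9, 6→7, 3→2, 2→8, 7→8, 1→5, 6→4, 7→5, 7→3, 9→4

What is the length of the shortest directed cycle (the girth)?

4

For each vertex v, BFS finds the shortest path from v back to v.
The shortest such closed walk is 8 → 9 → 6 → 7 → 8, length 4.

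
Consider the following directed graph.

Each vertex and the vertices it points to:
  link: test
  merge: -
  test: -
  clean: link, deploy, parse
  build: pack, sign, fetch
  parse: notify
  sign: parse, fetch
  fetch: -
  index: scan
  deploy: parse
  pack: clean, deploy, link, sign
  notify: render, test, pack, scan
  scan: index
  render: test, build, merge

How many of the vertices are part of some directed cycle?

A vertex is on a directed cycle iff it belongs to a strongly connected component of size ≥ 2 (or has a self-loop).
The vertices on cycles are {pack, scan, sign, build, clean, index, parse, deploy, notify, render} — 10 in total.

10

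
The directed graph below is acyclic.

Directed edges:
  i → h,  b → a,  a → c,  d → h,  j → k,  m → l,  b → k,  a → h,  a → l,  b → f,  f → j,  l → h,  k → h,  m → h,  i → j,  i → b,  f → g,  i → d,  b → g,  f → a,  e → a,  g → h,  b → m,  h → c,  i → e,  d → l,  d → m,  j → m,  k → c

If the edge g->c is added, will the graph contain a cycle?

No

Adding g→c creates a cycle iff c can already reach g.
Explore from c: no path reaches g. The graph stays acyclic.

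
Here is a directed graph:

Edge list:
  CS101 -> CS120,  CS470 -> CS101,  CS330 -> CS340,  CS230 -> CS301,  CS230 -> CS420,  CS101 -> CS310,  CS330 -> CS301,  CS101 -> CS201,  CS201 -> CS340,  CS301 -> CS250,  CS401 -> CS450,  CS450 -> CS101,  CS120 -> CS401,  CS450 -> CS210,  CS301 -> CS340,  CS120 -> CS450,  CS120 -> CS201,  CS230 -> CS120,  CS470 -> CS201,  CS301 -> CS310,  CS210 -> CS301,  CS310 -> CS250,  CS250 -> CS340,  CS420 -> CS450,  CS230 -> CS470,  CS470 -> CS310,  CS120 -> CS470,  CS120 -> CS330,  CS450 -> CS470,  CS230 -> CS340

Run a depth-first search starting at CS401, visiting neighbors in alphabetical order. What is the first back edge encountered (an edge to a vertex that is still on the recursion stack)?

DFS from CS401 (visiting neighbors in alphabetical order); mark gray on enter, black on exit:
CS401 gray
  CS450 gray
    CS101 gray
      CS120 gray
        CS201 gray
          CS340 gray
          CS340 black
        CS201 black
        CS330 gray
          CS301 gray
            CS250 gray
              CS250→CS340: CS340 black — skip
            CS250 black
            CS310 gray
              CS310→CS250: CS250 black — skip
            CS310 black
            CS301→CS340: CS340 black — skip
          CS301 black
          CS330→CS340: CS340 black — skip
        CS330 black
        CS120→CS401: CS401 is gray → back edge
First back edge: CS120 → CS401.

CS120->CS401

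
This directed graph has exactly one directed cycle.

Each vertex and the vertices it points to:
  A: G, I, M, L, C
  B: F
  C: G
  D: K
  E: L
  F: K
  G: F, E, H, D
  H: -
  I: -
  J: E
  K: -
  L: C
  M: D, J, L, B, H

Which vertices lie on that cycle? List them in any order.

DFS with gray/black marking from G:
G gray
  F gray
    K gray
    K black
  F black
  E gray
    L gray
      C gray
        C→G: G is gray → back edge
Back edge closes the cycle G → E → L → C → G; its vertices are {C, E, G, L}.

C, E, G, L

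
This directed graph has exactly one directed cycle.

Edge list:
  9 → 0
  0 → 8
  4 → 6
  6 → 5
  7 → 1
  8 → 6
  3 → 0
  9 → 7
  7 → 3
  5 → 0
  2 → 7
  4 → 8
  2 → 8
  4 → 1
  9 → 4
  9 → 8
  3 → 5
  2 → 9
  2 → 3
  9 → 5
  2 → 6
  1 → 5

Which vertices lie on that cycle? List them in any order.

0, 5, 6, 8

DFS with gray/black marking from 8:
8 gray
  6 gray
    5 gray
      0 gray
        0→8: 8 is gray → back edge
Back edge closes the cycle 8 → 6 → 5 → 0 → 8; its vertices are {0, 5, 6, 8}.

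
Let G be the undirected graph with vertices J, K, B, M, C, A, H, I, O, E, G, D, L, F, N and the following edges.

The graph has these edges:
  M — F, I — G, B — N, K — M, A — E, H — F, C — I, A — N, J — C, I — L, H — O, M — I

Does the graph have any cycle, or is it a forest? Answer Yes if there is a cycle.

DFS, tracking each vertex's parent; an edge to a visited non-parent vertex closes a cycle.
Start from B:
visit B (parent –)
  visit N (parent B)
    visit A (parent N)
      A–N: parent, skip
      visit E (parent A)
        E–A: parent, skip
    N–B: parent, skip
visit J (parent –)
  visit C (parent J)
    C–J: parent, skip
    visit I (parent C)
      visit M (parent I)
        visit K (parent M)
          K–M: parent, skip
        M–I: parent, skip
        visit F (parent M)
          visit H (parent F)
            H–F: parent, skip
            visit O (parent H)
              O–H: parent, skip
          F–M: parent, skip
      visit L (parent I)
        L–I: parent, skip
      visit G (parent I)
        G–I: parent, skip
      I–C: parent, skip
visit D (parent –)
No non-parent visited neighbor found — the graph is a forest.

No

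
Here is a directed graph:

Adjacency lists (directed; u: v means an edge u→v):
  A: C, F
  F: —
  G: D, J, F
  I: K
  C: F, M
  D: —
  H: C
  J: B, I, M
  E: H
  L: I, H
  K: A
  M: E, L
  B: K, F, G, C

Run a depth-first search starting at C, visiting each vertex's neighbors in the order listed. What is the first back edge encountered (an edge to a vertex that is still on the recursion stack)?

H→C

DFS from C (visiting each vertex's neighbors in the order listed); mark gray on enter, black on exit:
C gray
  F gray
  F black
  M gray
    E gray
      H gray
        H→C: C is gray → back edge
First back edge: H → C.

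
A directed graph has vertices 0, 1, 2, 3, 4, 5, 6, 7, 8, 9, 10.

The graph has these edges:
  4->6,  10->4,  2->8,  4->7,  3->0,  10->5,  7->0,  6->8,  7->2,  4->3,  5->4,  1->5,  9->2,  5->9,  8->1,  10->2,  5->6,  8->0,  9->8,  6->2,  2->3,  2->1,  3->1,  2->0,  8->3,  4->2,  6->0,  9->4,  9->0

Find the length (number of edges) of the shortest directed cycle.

For each vertex v, BFS finds the shortest path from v back to v.
The shortest such closed walk is 5 → 6 → 8 → 1 → 5, length 4.

4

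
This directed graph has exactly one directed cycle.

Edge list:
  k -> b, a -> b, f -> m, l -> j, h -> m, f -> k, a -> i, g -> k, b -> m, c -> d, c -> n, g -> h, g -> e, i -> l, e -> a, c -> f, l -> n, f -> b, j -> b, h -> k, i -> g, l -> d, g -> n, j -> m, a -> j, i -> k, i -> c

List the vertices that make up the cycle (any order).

DFS with gray/black marking from a:
a gray
  b gray
    m gray
    m black
  b black
  i gray
    c gray
      n gray
      n black
      d gray
      d black
      f gray
        f→m: m black — skip
        k gray
          k→b: b black — skip
        k black
        f→b: b black — skip
      f black
    c black
    g gray
      h gray
        h→k: k black — skip
        h→m: m black — skip
      h black
      g→n: n black — skip
      g→k: k black — skip
      e gray
        e→a: a is gray → back edge
Back edge closes the cycle a → i → g → e → a; its vertices are {a, e, g, i}.

a, e, g, i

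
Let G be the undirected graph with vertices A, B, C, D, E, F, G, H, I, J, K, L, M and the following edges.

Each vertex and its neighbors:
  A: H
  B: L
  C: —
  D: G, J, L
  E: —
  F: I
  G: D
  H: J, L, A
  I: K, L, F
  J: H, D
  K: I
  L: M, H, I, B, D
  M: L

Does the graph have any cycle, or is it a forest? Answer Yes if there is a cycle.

DFS, tracking each vertex's parent; an edge to a visited non-parent vertex closes a cycle.
Start from I:
visit I (parent –)
  visit K (parent I)
    K–I: parent, skip
  visit L (parent I)
    visit M (parent L)
      M–L: parent, skip
    visit H (parent L)
      visit J (parent H)
        J–H: parent, skip
        visit D (parent J)
          visit G (parent D)
            G–D: parent, skip
          D–J: parent, skip
          D–L: L visited and ≠ parent → cycle
Cycle: L – H – J – D – L.

Yes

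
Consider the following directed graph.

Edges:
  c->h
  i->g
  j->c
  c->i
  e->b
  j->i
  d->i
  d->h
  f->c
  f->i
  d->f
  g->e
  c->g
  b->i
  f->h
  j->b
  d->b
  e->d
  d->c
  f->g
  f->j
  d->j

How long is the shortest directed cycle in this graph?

4

For each vertex v, BFS finds the shortest path from v back to v.
The shortest such closed walk is e → b → i → g → e, length 4.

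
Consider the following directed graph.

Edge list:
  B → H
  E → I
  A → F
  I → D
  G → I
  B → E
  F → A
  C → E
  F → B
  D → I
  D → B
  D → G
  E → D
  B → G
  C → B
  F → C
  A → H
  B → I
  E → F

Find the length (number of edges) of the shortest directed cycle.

For each vertex v, BFS finds the shortest path from v back to v.
The shortest such closed walk is F → A → F, length 2.

2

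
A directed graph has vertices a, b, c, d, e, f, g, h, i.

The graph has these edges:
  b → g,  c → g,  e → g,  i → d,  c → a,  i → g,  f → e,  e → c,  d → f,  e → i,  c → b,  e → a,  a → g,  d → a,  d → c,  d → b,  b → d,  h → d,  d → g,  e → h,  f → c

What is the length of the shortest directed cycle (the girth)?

2

For each vertex v, BFS finds the shortest path from v back to v.
The shortest such closed walk is d → b → d, length 2.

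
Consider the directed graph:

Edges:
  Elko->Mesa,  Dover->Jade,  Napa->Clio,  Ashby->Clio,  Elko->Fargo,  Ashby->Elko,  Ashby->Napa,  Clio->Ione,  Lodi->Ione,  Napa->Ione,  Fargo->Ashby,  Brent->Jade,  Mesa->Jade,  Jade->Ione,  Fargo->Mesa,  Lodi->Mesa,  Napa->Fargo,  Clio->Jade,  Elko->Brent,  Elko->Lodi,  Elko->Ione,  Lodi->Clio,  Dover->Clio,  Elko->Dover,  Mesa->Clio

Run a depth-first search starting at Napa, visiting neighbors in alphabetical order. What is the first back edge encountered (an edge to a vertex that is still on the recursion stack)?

Elko→Fargo

DFS from Napa (visiting neighbors in alphabetical order); mark gray on enter, black on exit:
Napa gray
  Clio gray
    Ione gray
    Ione black
    Jade gray
      Jade→Ione: Ione black — skip
    Jade black
  Clio black
  Fargo gray
    Ashby gray
      Ashby→Clio: Clio black — skip
      Elko gray
        Brent gray
          Brent→Jade: Jade black — skip
        Brent black
        Dover gray
          Dover→Clio: Clio black — skip
          Dover→Jade: Jade black — skip
        Dover black
        Elko→Fargo: Fargo is gray → back edge
First back edge: Elko → Fargo.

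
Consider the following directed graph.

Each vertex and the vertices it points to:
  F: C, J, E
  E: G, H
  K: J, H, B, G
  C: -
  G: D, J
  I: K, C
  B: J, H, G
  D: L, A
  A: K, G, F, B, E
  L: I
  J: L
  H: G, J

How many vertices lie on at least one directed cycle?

A vertex is on a directed cycle iff it belongs to a strongly connected component of size ≥ 2 (or has a self-loop).
The vertices on cycles are {A, B, D, E, F, G, H, I, J, K, L} — 11 in total.

11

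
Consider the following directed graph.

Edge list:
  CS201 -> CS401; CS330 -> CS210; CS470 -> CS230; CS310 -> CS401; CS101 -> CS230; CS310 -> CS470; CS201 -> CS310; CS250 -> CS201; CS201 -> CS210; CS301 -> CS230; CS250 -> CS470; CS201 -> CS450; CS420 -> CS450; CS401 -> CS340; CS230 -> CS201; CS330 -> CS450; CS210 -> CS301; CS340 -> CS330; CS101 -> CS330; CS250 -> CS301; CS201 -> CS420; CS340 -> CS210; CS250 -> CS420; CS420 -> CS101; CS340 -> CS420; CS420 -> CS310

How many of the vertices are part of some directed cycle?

A vertex is on a directed cycle iff it belongs to a strongly connected component of size ≥ 2 (or has a self-loop).
The vertices on cycles are {CS101, CS201, CS210, CS230, CS301, CS310, CS330, CS340, CS401, CS420, CS470} — 11 in total.

11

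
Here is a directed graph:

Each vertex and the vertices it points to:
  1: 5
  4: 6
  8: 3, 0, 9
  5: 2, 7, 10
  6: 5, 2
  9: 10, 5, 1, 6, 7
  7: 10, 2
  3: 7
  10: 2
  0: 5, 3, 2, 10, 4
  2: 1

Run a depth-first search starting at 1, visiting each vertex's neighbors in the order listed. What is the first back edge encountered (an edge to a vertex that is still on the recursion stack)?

2->1

DFS from 1 (visiting each vertex's neighbors in the order listed); mark gray on enter, black on exit:
1 gray
  5 gray
    2 gray
      2→1: 1 is gray → back edge
First back edge: 2 → 1.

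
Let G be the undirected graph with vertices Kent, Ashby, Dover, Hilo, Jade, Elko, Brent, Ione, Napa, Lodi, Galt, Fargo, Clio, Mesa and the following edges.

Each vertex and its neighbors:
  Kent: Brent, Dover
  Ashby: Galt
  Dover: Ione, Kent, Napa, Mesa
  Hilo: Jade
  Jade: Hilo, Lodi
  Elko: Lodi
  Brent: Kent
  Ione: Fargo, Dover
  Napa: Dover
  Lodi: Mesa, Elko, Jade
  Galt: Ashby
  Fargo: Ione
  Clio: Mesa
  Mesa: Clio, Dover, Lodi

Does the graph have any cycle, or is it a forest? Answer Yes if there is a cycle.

No

DFS, tracking each vertex's parent; an edge to a visited non-parent vertex closes a cycle.
Start from Kent:
visit Kent (parent –)
  visit Brent (parent Kent)
    Brent–Kent: parent, skip
  visit Dover (parent Kent)
    visit Ione (parent Dover)
      visit Fargo (parent Ione)
        Fargo–Ione: parent, skip
      Ione–Dover: parent, skip
    Dover–Kent: parent, skip
    visit Napa (parent Dover)
      Napa–Dover: parent, skip
    visit Mesa (parent Dover)
      visit Clio (parent Mesa)
        Clio–Mesa: parent, skip
      Mesa–Dover: parent, skip
      visit Lodi (parent Mesa)
        Lodi–Mesa: parent, skip
        visit Elko (parent Lodi)
          Elko–Lodi: parent, skip
        visit Jade (parent Lodi)
          visit Hilo (parent Jade)
            Hilo–Jade: parent, skip
          Jade–Lodi: parent, skip
visit Ashby (parent –)
  visit Galt (parent Ashby)
    Galt–Ashby: parent, skip
No non-parent visited neighbor found — the graph is a forest.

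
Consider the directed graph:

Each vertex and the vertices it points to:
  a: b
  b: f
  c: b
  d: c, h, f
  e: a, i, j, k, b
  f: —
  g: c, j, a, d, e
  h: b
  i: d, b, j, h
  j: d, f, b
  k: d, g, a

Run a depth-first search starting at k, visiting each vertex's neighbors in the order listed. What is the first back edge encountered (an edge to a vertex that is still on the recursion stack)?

DFS from k (visiting each vertex's neighbors in the order listed); mark gray on enter, black on exit:
k gray
  d gray
    c gray
      b gray
        f gray
        f black
      b black
    c black
    h gray
      h→b: b black — skip
    h black
    d→f: f black — skip
  d black
  g gray
    g→c: c black — skip
    j gray
      j→d: d black — skip
      j→f: f black — skip
      j→b: b black — skip
    j black
    a gray
      a→b: b black — skip
    a black
    g→d: d black — skip
    e gray
      e→a: a black — skip
      i gray
        i→d: d black — skip
        i→b: b black — skip
        i→j: j black — skip
        i→h: h black — skip
      i black
      e→j: j black — skip
      e→k: k is gray → back edge
First back edge: e → k.

e→k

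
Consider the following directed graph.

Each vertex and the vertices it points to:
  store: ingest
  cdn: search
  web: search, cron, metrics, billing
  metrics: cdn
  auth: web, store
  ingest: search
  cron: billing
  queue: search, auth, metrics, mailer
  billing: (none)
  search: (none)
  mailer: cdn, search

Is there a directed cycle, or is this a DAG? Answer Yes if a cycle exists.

DFS with white/gray/black marking, starting from web:
web gray
  search gray
  search black
  cron gray
    billing gray
    billing black
  cron black
  metrics gray
    cdn gray
      cdn→search: search black — skip
    cdn black
  metrics black
  web→billing: billing black — skip
web black
store gray
  ingest gray
    ingest→search: search black — skip
  ingest black
store black
auth gray
  auth→web: web black — skip
  auth→store: store black — skip
auth black
queue gray
  queue→search: search black — skip
  queue→auth: auth black — skip
  queue→metrics: metrics black — skip
  mailer gray
    mailer→cdn: cdn black — skip
    mailer→search: search black — skip
  mailer black
queue black
Every edge goes to a white or black vertex — no back edge, so the graph is acyclic.

No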